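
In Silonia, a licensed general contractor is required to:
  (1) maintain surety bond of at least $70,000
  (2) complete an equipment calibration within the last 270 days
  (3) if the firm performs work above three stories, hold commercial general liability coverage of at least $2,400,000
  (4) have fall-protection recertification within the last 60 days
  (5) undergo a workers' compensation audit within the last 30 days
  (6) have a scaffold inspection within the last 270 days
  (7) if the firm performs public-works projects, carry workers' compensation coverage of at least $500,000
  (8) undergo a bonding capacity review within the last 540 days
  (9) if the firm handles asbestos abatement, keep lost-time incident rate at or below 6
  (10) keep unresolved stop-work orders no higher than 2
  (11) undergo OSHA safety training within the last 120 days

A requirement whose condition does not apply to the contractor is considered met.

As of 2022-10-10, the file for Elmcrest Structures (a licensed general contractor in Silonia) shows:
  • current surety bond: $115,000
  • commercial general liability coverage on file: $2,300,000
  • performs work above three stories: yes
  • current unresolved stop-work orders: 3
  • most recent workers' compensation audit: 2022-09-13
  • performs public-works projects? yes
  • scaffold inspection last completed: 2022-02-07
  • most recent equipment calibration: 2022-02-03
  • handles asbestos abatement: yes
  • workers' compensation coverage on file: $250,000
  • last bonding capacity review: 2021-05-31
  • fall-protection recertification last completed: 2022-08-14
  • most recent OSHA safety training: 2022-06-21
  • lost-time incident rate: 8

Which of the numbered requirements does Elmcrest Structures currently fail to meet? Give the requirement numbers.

1. surety bond $115,000 ≥ $70,000 → met
2. equipment calibration 249 days ago vs limit 270 → met
3. condition 'performs work above three stories' holds; commercial general liability coverage $2,300,000 < $2,400,000 → not met
4. fall-protection recertification 57 days ago vs limit 60 → met
5. workers' compensation audit 27 days ago vs limit 30 → met
6. scaffold inspection 245 days ago vs limit 270 → met
7. condition 'performs public-works projects' holds; workers' compensation coverage $250,000 < $500,000 → not met
8. bonding capacity review 497 days ago vs limit 540 → met
9. condition 'handles asbestos abatement' holds; lost-time incident rate 8 > 6 → not met
10. unresolved stop-work orders 3 > 2 → not met
11. OSHA safety training 111 days ago vs limit 120 → met
Not met: 3, 7, 9, 10

3, 7, 9, 10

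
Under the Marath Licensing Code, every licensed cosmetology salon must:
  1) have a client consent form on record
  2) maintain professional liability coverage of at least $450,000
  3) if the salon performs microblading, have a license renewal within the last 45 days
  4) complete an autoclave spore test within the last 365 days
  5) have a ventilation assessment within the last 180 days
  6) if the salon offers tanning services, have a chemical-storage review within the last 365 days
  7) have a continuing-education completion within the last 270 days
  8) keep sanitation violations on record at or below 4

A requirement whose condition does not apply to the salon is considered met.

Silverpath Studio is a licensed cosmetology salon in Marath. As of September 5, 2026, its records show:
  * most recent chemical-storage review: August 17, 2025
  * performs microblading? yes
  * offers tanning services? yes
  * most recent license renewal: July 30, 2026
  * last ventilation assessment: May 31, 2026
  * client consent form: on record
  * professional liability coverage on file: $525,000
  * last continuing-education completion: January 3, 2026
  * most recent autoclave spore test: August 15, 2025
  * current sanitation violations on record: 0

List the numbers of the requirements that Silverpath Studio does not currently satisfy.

4, 6

1. client consent form present → met
2. professional liability coverage $525,000 ≥ $450,000 → met
3. condition 'performs microblading' holds; license renewal 37 days ago vs limit 45 → met
4. autoclave spore test 386 days ago vs limit 365 → not met
5. ventilation assessment 97 days ago vs limit 180 → met
6. condition 'offers tanning services' holds; chemical-storage review 384 days ago vs limit 365 → not met
7. continuing-education completion 245 days ago vs limit 270 → met
8. sanitation violations on record 0 ≤ 4 → met
Not met: 4, 6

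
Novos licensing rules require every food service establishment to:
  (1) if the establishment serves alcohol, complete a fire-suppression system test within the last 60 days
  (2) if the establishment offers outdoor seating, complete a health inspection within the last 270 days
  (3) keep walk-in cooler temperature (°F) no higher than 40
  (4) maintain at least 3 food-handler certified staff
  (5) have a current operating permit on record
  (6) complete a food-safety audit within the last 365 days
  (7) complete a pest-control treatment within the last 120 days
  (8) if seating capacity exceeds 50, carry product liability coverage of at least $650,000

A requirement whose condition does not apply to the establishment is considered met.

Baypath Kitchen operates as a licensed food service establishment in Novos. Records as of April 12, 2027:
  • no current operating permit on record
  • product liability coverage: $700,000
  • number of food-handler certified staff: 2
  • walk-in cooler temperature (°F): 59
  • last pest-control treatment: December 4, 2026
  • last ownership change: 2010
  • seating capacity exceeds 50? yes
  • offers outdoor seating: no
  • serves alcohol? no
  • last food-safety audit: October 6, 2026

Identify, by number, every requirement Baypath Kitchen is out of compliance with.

1. condition 'serves alcohol' does not hold → requirement n/a → met
2. condition 'offers outdoor seating' does not hold → requirement n/a → met
3. walk-in cooler temperature (°F) 59 > 40 → not met
4. food-handler certified staff 2 < 3 → not met
5. current operating permit absent → not met
6. food-safety audit 188 days ago vs limit 365 → met
7. pest-control treatment 129 days ago vs limit 120 → not met
8. condition 'seating capacity exceeds 50' holds; product liability coverage $700,000 ≥ $650,000 → met
Not met: 3, 4, 5, 7

3, 4, 5, 7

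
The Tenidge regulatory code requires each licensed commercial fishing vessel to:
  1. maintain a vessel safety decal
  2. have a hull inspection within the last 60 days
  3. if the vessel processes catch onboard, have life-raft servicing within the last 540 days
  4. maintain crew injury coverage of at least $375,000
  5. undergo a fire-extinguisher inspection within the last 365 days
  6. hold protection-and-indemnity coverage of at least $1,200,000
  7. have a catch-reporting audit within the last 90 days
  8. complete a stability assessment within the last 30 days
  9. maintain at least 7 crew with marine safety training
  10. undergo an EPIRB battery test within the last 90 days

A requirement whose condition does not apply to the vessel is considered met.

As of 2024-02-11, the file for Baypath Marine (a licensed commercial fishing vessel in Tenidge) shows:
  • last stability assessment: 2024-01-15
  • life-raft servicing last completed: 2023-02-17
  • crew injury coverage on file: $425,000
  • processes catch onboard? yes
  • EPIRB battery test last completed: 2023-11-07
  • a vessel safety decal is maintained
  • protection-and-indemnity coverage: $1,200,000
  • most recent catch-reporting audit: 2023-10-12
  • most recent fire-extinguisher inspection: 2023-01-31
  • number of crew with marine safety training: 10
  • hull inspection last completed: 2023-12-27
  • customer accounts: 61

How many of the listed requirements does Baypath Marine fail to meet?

1. vessel safety decal present → met
2. hull inspection 46 days ago vs limit 60 → met
3. condition 'processes catch onboard' holds; life-raft servicing 359 days ago vs limit 540 → met
4. crew injury coverage $425,000 ≥ $375,000 → met
5. fire-extinguisher inspection 376 days ago vs limit 365 → not met
6. protection-and-indemnity coverage $1,200,000 ≥ $1,200,000 → met
7. catch-reporting audit 122 days ago vs limit 90 → not met
8. stability assessment 27 days ago vs limit 30 → met
9. crew with marine safety training 10 ≥ 7 → met
10. EPIRB battery test 96 days ago vs limit 90 → not met
Not met: 3 of 10

3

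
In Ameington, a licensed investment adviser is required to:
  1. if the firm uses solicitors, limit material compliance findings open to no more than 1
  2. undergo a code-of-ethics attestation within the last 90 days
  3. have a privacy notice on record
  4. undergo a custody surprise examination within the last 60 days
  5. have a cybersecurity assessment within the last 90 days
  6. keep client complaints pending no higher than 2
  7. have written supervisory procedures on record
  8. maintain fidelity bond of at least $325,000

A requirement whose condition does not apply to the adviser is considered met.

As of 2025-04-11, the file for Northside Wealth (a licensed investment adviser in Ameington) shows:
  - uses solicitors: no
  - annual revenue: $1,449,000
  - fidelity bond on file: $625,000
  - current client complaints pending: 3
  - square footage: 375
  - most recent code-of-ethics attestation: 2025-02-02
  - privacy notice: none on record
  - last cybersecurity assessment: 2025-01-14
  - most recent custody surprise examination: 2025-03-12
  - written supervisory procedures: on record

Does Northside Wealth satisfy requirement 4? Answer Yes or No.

Yes

4. custody surprise examination 30 days ago vs limit 60 → met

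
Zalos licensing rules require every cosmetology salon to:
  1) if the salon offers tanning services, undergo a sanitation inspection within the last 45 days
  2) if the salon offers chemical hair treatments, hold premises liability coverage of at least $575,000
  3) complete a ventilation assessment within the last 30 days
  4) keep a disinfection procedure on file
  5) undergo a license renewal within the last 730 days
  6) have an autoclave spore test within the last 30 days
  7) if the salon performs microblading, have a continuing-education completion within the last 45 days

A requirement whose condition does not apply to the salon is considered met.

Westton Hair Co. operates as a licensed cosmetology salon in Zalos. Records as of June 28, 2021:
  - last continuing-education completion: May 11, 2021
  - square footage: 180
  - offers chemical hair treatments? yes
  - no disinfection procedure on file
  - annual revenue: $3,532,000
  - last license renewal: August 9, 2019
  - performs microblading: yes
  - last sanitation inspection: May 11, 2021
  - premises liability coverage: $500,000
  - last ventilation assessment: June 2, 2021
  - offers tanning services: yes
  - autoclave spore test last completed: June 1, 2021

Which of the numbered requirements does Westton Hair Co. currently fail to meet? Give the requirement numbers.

1. condition 'offers tanning services' holds; sanitation inspection 48 days ago vs limit 45 → not met
2. condition 'offers chemical hair treatments' holds; premises liability coverage $500,000 < $575,000 → not met
3. ventilation assessment 26 days ago vs limit 30 → met
4. disinfection procedure absent → not met
5. license renewal 689 days ago vs limit 730 → met
6. autoclave spore test 27 days ago vs limit 30 → met
7. condition 'performs microblading' holds; continuing-education completion 48 days ago vs limit 45 → not met
Not met: 1, 2, 4, 7

1, 2, 4, 7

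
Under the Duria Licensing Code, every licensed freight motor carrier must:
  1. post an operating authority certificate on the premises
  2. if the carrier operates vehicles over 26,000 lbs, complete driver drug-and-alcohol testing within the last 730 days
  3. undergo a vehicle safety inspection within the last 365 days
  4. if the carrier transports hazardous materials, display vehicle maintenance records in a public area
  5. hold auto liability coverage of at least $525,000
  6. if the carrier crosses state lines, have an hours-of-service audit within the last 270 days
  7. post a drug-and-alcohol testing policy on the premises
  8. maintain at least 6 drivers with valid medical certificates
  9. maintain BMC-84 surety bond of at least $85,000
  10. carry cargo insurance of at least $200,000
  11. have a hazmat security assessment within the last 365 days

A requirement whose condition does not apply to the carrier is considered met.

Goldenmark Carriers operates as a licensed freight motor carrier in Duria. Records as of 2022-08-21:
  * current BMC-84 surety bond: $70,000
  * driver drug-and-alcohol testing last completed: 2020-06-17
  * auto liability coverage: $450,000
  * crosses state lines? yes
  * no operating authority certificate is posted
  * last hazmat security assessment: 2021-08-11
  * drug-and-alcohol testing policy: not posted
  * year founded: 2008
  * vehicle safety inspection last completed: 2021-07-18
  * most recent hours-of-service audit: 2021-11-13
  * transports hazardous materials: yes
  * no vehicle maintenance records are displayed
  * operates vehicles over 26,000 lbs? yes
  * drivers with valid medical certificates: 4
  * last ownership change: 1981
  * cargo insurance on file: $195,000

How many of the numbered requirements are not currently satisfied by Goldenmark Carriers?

11

1. operating authority certificate absent → not met
2. condition 'operates vehicles over 26,000 lbs' holds; driver drug-and-alcohol testing 795 days ago vs limit 730 → not met
3. vehicle safety inspection 399 days ago vs limit 365 → not met
4. condition 'transports hazardous materials' holds; vehicle maintenance records absent → not met
5. auto liability coverage $450,000 < $525,000 → not met
6. condition 'crosses state lines' holds; hours-of-service audit 281 days ago vs limit 270 → not met
7. drug-and-alcohol testing policy absent → not met
8. drivers with valid medical certificates 4 < 6 → not met
9. BMC-84 surety bond $70,000 < $85,000 → not met
10. cargo insurance $195,000 < $200,000 → not met
11. hazmat security assessment 375 days ago vs limit 365 → not met
Not met: 11 of 11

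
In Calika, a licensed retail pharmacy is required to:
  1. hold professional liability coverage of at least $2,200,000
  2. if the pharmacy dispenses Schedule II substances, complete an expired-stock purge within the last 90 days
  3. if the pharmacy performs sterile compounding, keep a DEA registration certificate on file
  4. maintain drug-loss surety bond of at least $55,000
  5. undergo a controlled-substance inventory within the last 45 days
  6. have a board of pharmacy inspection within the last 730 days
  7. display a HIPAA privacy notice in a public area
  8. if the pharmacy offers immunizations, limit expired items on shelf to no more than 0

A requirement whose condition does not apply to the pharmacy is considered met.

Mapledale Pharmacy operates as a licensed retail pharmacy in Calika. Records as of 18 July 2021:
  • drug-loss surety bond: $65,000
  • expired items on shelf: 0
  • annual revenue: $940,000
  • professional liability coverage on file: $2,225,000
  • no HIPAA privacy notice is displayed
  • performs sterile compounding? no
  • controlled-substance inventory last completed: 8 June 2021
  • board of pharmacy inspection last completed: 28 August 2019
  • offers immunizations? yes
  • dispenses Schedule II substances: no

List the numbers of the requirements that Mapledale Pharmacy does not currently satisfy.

1. professional liability coverage $2,225,000 ≥ $2,200,000 → met
2. condition 'dispenses Schedule II substances' does not hold → requirement n/a → met
3. condition 'performs sterile compounding' does not hold → requirement n/a → met
4. drug-loss surety bond $65,000 ≥ $55,000 → met
5. controlled-substance inventory 40 days ago vs limit 45 → met
6. board of pharmacy inspection 690 days ago vs limit 730 → met
7. HIPAA privacy notice absent → not met
8. condition 'offers immunizations' holds; expired items on shelf 0 ≤ 0 → met
Not met: 7

7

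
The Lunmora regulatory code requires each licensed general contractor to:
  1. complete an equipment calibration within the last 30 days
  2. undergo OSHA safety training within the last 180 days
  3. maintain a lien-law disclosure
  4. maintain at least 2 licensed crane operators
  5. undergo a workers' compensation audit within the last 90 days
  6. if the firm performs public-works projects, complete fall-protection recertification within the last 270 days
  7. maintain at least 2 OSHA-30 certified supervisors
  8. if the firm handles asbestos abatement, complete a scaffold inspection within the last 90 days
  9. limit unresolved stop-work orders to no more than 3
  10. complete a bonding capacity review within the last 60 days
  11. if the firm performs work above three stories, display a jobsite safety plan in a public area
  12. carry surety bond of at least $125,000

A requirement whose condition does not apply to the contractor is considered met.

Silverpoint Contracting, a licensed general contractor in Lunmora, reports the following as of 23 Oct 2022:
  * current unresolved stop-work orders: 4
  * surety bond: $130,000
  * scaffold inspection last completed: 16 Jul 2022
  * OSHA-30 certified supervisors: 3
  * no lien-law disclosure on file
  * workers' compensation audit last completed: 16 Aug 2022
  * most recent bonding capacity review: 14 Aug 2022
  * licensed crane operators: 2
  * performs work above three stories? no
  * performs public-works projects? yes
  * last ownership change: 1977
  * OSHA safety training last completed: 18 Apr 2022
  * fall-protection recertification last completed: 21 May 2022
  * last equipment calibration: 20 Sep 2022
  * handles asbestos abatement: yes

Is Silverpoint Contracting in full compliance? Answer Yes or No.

1. equipment calibration 33 days ago vs limit 30 → not met
2. OSHA safety training 188 days ago vs limit 180 → not met
3. lien-law disclosure absent → not met
4. licensed crane operators 2 ≥ 2 → met
5. workers' compensation audit 68 days ago vs limit 90 → met
6. condition 'performs public-works projects' holds; fall-protection recertification 155 days ago vs limit 270 → met
7. OSHA-30 certified supervisors 3 ≥ 2 → met
8. condition 'handles asbestos abatement' holds; scaffold inspection 99 days ago vs limit 90 → not met
9. unresolved stop-work orders 4 > 3 → not met
10. bonding capacity review 70 days ago vs limit 60 → not met
11. condition 'performs work above three stories' does not hold → requirement n/a → met
12. surety bond $130,000 ≥ $125,000 → met
Not met: 1, 2, 3, 8, 9, 10

No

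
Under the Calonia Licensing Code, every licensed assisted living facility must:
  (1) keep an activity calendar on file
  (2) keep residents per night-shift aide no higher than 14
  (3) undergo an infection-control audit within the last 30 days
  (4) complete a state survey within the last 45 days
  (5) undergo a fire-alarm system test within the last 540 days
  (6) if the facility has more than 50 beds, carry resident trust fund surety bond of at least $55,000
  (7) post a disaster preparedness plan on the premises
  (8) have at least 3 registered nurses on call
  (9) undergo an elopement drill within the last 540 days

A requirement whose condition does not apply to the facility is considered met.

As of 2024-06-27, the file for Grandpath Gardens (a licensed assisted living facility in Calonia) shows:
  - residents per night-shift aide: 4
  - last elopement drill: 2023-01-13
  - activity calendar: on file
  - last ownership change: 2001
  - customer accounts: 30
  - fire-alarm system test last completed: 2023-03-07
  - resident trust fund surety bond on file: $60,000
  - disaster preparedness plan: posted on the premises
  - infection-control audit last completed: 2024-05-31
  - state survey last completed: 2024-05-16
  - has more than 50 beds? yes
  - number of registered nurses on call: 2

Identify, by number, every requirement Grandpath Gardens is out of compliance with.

8

1. activity calendar present → met
2. residents per night-shift aide 4 ≤ 14 → met
3. infection-control audit 27 days ago vs limit 30 → met
4. state survey 42 days ago vs limit 45 → met
5. fire-alarm system test 478 days ago vs limit 540 → met
6. condition 'has more than 50 beds' holds; resident trust fund surety bond $60,000 ≥ $55,000 → met
7. disaster preparedness plan present → met
8. registered nurses on call 2 < 3 → not met
9. elopement drill 531 days ago vs limit 540 → met
Not met: 8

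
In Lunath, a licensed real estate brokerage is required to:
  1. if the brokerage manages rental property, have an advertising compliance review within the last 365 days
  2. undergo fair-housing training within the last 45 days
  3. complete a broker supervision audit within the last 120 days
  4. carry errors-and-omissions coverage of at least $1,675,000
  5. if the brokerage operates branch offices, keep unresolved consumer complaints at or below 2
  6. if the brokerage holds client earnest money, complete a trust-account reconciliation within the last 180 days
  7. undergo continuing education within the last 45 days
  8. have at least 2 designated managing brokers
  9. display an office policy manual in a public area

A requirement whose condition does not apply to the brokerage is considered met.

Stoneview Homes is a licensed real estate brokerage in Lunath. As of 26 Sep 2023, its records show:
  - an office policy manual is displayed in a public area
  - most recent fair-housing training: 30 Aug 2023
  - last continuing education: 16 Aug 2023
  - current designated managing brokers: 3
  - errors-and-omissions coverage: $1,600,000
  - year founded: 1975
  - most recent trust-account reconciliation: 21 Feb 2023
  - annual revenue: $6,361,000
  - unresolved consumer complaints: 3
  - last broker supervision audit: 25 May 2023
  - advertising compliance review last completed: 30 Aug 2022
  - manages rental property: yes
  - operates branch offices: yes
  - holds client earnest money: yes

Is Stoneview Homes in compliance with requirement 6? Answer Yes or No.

No

6. condition 'holds client earnest money' holds; trust-account reconciliation 217 days ago vs limit 180 → not met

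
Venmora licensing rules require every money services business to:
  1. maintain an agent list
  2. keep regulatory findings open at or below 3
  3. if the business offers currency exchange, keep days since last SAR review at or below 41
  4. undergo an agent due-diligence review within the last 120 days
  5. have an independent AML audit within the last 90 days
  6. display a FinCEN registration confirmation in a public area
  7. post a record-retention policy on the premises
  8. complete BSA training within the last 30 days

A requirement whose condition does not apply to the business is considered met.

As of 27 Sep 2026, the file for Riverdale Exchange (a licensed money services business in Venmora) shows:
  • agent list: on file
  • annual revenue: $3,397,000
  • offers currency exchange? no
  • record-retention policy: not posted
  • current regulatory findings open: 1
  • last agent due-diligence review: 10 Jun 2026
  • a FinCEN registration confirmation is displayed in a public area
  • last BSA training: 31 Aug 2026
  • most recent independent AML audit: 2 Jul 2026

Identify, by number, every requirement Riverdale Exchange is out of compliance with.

7

1. agent list present → met
2. regulatory findings open 1 ≤ 3 → met
3. condition 'offers currency exchange' does not hold → requirement n/a → met
4. agent due-diligence review 109 days ago vs limit 120 → met
5. independent AML audit 87 days ago vs limit 90 → met
6. FinCEN registration confirmation present → met
7. record-retention policy absent → not met
8. BSA training 27 days ago vs limit 30 → met
Not met: 7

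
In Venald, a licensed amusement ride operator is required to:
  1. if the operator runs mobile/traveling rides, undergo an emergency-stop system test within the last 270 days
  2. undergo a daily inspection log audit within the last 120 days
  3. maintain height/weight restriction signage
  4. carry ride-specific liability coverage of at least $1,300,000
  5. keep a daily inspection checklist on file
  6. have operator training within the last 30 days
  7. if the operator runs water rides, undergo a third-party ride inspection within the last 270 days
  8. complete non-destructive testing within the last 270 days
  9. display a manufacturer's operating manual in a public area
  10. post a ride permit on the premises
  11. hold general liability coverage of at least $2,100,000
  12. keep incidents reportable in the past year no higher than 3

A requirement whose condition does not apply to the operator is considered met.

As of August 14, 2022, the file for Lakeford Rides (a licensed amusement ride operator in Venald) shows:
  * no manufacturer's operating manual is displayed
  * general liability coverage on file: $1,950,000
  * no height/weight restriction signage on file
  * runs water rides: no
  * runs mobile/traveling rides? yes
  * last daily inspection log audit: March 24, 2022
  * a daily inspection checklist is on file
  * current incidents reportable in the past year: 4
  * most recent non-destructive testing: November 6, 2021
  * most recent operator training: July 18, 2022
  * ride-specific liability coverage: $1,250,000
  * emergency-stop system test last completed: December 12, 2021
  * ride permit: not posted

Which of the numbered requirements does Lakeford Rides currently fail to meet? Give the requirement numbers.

2, 3, 4, 8, 9, 10, 11, 12

1. condition 'runs mobile/traveling rides' holds; emergency-stop system test 245 days ago vs limit 270 → met
2. daily inspection log audit 143 days ago vs limit 120 → not met
3. height/weight restriction signage absent → not met
4. ride-specific liability coverage $1,250,000 < $1,300,000 → not met
5. daily inspection checklist present → met
6. operator training 27 days ago vs limit 30 → met
7. condition 'runs water rides' does not hold → requirement n/a → met
8. non-destructive testing 281 days ago vs limit 270 → not met
9. manufacturer's operating manual absent → not met
10. ride permit absent → not met
11. general liability coverage $1,950,000 < $2,100,000 → not met
12. incidents reportable in the past year 4 > 3 → not met
Not met: 2, 3, 4, 8, 9, 10, 11, 12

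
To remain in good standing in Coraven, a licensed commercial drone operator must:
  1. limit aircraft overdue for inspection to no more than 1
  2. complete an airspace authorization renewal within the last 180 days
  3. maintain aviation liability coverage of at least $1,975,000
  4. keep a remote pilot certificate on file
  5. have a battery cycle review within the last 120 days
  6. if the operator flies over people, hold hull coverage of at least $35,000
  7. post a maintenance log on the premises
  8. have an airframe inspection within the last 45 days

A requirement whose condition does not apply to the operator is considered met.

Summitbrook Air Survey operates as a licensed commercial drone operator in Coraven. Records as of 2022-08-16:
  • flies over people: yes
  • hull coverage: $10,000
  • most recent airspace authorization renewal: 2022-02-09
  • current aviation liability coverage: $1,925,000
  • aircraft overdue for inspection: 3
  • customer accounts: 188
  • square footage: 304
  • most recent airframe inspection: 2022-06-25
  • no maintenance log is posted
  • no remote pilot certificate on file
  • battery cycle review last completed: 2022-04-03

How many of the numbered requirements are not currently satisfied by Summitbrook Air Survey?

8

1. aircraft overdue for inspection 3 > 1 → not met
2. airspace authorization renewal 188 days ago vs limit 180 → not met
3. aviation liability coverage $1,925,000 < $1,975,000 → not met
4. remote pilot certificate absent → not met
5. battery cycle review 135 days ago vs limit 120 → not met
6. condition 'flies over people' holds; hull coverage $10,000 < $35,000 → not met
7. maintenance log absent → not met
8. airframe inspection 52 days ago vs limit 45 → not met
Not met: 8 of 8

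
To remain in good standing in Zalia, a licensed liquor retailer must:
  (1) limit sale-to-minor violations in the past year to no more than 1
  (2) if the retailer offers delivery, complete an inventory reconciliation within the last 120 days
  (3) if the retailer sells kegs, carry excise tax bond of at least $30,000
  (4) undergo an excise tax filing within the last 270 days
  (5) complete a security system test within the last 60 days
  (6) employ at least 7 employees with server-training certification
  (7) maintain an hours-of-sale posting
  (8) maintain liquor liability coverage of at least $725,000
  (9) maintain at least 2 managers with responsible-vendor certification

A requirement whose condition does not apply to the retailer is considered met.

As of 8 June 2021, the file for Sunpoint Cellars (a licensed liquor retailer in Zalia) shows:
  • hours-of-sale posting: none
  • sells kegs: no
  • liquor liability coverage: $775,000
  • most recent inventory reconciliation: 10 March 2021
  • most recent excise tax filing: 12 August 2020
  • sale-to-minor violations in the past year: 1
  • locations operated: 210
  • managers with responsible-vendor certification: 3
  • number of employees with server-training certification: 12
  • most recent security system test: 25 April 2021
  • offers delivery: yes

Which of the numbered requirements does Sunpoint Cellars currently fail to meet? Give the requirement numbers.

4, 7

1. sale-to-minor violations in the past year 1 ≤ 1 → met
2. condition 'offers delivery' holds; inventory reconciliation 90 days ago vs limit 120 → met
3. condition 'sells kegs' does not hold → requirement n/a → met
4. excise tax filing 300 days ago vs limit 270 → not met
5. security system test 44 days ago vs limit 60 → met
6. employees with server-training certification 12 ≥ 7 → met
7. hours-of-sale posting absent → not met
8. liquor liability coverage $775,000 ≥ $725,000 → met
9. managers with responsible-vendor certification 3 ≥ 2 → met
Not met: 4, 7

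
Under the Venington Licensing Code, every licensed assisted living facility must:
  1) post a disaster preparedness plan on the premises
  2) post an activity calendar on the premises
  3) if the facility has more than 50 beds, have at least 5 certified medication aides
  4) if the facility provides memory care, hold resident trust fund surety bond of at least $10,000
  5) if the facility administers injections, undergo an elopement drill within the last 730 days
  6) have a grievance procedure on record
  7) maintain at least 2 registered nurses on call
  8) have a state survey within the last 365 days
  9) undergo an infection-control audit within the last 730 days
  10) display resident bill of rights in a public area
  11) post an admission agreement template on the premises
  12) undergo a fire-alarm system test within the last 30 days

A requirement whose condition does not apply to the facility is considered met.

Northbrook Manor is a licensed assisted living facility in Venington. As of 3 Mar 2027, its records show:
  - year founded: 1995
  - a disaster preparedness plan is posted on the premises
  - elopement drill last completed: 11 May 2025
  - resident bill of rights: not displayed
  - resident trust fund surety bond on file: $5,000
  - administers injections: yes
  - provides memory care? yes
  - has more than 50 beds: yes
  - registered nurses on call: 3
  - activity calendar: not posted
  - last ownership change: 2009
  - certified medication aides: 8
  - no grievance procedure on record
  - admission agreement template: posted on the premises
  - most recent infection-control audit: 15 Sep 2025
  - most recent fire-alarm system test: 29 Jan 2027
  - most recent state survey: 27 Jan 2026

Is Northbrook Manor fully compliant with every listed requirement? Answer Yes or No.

No

1. disaster preparedness plan present → met
2. activity calendar absent → not met
3. condition 'has more than 50 beds' holds; certified medication aides 8 ≥ 5 → met
4. condition 'provides memory care' holds; resident trust fund surety bond $5,000 < $10,000 → not met
5. condition 'administers injections' holds; elopement drill 661 days ago vs limit 730 → met
6. grievance procedure absent → not met
7. registered nurses on call 3 ≥ 2 → met
8. state survey 400 days ago vs limit 365 → not met
9. infection-control audit 534 days ago vs limit 730 → met
10. resident bill of rights absent → not met
11. admission agreement template present → met
12. fire-alarm system test 33 days ago vs limit 30 → not met
Not met: 2, 4, 6, 8, 10, 12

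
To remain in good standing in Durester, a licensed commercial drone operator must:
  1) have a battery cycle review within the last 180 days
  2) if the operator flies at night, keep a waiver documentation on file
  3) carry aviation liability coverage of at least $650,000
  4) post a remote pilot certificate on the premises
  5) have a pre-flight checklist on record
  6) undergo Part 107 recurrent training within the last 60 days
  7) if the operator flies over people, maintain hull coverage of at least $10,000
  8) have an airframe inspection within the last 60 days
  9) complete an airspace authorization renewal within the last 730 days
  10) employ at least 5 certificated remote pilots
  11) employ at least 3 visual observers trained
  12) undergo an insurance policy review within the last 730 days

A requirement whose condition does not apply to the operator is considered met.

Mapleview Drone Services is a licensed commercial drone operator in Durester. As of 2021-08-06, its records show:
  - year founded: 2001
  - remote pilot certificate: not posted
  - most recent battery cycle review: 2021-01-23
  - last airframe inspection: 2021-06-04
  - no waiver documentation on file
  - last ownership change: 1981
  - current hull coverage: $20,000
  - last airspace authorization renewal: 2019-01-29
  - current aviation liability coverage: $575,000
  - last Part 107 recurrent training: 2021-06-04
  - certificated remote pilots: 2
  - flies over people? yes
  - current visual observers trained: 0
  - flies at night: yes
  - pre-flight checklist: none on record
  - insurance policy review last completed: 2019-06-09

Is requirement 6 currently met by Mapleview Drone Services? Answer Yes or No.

6. Part 107 recurrent training 63 days ago vs limit 60 → not met

No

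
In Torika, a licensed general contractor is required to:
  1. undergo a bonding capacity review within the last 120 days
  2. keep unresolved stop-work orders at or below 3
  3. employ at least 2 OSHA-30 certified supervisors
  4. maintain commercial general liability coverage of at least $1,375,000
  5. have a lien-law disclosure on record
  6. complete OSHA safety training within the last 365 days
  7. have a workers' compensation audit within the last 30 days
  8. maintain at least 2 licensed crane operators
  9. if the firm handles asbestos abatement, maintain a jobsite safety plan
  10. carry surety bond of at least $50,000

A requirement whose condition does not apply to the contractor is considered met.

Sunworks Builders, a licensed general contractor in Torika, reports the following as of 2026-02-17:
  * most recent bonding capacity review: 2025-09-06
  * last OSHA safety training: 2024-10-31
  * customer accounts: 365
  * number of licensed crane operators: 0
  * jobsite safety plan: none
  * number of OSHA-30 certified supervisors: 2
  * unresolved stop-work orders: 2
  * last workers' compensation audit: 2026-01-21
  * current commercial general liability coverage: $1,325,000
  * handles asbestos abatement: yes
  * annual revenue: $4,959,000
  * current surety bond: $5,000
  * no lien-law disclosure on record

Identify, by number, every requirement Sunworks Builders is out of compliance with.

1. bonding capacity review 164 days ago vs limit 120 → not met
2. unresolved stop-work orders 2 ≤ 3 → met
3. OSHA-30 certified supervisors 2 ≥ 2 → met
4. commercial general liability coverage $1,325,000 < $1,375,000 → not met
5. lien-law disclosure absent → not met
6. OSHA safety training 474 days ago vs limit 365 → not met
7. workers' compensation audit 27 days ago vs limit 30 → met
8. licensed crane operators 0 < 2 → not met
9. condition 'handles asbestos abatement' holds; jobsite safety plan absent → not met
10. surety bond $5,000 < $50,000 → not met
Not met: 1, 4, 5, 6, 8, 9, 10

1, 4, 5, 6, 8, 9, 10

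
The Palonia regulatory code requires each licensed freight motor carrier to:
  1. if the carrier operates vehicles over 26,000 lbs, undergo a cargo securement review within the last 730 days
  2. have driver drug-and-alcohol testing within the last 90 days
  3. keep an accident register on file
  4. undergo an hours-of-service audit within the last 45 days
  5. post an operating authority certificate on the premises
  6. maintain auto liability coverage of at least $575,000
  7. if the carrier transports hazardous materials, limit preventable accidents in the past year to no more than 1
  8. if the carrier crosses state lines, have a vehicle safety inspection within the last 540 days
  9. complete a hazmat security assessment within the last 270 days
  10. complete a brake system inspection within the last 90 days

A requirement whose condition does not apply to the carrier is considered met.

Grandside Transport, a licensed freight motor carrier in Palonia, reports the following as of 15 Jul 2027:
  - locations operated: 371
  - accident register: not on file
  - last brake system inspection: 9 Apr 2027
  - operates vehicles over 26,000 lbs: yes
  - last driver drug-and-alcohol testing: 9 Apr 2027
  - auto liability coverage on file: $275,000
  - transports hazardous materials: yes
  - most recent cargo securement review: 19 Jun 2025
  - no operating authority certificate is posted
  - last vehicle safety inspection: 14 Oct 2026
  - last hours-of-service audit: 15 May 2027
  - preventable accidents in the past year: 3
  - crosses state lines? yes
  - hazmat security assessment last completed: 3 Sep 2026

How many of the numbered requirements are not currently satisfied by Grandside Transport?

9

1. condition 'operates vehicles over 26,000 lbs' holds; cargo securement review 756 days ago vs limit 730 → not met
2. driver drug-and-alcohol testing 97 days ago vs limit 90 → not met
3. accident register absent → not met
4. hours-of-service audit 61 days ago vs limit 45 → not met
5. operating authority certificate absent → not met
6. auto liability coverage $275,000 < $575,000 → not met
7. condition 'transports hazardous materials' holds; preventable accidents in the past year 3 > 1 → not met
8. condition 'crosses state lines' holds; vehicle safety inspection 274 days ago vs limit 540 → met
9. hazmat security assessment 315 days ago vs limit 270 → not met
10. brake system inspection 97 days ago vs limit 90 → not met
Not met: 9 of 10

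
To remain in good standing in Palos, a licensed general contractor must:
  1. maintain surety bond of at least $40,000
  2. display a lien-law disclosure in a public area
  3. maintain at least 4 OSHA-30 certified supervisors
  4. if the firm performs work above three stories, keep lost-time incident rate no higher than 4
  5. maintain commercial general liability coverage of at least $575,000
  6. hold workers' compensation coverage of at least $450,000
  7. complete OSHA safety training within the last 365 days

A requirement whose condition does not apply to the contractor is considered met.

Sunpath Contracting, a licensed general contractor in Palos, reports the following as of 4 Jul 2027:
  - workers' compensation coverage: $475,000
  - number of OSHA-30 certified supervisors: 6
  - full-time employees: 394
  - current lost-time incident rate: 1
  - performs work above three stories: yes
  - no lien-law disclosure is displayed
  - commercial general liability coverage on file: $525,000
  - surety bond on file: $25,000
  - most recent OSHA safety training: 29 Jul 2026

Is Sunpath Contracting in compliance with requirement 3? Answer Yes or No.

3. OSHA-30 certified supervisors 6 ≥ 4 → met

Yes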